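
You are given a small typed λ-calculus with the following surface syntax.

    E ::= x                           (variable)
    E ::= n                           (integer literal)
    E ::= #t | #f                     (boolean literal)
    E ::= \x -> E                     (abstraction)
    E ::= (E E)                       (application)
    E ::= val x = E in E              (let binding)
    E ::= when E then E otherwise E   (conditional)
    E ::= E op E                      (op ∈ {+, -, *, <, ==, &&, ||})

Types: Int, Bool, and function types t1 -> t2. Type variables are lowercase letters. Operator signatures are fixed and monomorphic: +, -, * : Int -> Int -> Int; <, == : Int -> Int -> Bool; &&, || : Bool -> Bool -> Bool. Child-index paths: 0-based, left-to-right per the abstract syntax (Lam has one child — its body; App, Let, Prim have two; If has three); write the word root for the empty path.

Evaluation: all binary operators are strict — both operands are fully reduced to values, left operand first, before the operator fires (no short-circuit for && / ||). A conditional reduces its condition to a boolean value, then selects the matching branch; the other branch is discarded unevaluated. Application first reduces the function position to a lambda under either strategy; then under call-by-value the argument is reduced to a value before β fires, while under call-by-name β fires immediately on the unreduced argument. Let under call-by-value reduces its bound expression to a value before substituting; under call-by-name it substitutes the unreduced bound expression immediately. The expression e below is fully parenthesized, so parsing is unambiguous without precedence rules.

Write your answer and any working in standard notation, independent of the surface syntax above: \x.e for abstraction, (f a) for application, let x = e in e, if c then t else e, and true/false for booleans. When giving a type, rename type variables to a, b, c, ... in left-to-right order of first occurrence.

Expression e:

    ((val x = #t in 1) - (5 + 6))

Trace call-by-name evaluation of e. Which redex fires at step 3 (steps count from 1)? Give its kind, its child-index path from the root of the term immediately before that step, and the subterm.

Answer: delta at root : (1 - 11)

Working:
step 0: ((let x = true in 1) - (5 + 6))
step 1: [let@0] (1 - (5 + 6))
step 2: [delta@1] (1 - 11)
step 3: [delta@root] -10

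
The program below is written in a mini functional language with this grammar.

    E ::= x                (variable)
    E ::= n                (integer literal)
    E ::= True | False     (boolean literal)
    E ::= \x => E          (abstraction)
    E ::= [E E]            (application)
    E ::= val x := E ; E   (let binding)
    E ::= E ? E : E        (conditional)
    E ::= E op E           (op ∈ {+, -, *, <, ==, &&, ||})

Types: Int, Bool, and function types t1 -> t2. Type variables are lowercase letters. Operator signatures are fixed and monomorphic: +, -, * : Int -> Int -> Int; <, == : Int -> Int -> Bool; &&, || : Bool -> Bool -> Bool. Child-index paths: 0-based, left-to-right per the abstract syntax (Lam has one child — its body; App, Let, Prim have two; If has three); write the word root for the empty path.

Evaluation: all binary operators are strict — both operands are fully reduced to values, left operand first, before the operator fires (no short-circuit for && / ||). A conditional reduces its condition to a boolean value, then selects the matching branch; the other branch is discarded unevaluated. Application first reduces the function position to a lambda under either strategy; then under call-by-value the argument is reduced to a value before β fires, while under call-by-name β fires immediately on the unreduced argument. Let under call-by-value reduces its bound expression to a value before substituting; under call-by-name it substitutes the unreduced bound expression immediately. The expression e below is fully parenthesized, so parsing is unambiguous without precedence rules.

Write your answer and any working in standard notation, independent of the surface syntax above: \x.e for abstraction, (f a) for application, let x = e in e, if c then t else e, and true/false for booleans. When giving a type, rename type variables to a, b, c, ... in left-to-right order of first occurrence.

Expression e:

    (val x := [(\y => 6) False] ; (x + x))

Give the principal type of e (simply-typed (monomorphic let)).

Answer: Int

Derivation:
\y._ : a -> Int
  unify a -> Int ~ Bool -> b
  unify a ~ Bool
  unify Int ~ b
_ _ : Int
let x : Int
x : Int
  unify Int ~ Int
x : Int
  unify Int ~ Int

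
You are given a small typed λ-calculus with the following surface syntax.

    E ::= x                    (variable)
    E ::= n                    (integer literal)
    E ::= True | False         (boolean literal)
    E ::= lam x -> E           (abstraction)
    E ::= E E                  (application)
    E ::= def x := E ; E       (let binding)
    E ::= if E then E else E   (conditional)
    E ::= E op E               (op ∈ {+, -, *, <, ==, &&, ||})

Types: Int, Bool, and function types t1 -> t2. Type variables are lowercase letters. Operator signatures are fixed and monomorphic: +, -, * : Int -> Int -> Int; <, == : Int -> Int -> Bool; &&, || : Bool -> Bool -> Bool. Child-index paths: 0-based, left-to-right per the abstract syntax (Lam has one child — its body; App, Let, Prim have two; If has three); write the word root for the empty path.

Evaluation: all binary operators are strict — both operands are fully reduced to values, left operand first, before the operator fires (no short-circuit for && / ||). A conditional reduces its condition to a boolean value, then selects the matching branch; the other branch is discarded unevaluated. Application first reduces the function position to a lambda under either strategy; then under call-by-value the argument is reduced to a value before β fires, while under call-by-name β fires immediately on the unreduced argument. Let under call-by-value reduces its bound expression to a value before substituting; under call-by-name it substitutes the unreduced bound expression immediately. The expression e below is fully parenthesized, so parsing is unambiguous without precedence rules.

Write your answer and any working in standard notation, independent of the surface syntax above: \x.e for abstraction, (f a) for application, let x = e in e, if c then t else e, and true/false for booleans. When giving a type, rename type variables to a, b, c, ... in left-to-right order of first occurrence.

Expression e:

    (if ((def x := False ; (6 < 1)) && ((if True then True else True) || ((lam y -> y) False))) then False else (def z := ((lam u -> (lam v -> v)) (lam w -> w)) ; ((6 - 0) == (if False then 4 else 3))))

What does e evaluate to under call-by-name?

Working:
step 0: (if ((let x = false in (6 < 1)) && ((if true then true else true) || ((\y.y) false))) then false else (let z = ((\u.(\v.v)) (\w.w)) in ((6 - 0) == (if false then 4 else 3))))
step 1: [let@0.0] (if ((6 < 1) && ((if true then true else true) || ((\y.y) false))) then false else (let z = ((\u.(\v.v)) (\w.w)) in ((6 - 0) == (if false then 4 else 3))))
step 2: [delta@0.0] (if (false && ((if true then true else true) || ((\y.y) false))) then false else (let z = ((\u.(\v.v)) (\w.w)) in ((6 - 0) == (if false then 4 else 3))))
step 3: [if@0.1.0] (if (false && (true || ((\y.y) false))) then false else (let z = ((\u.(\v.v)) (\w.w)) in ((6 - 0) == (if false then 4 else 3))))
step 4: [beta@0.1.1] (if (false && (true || false)) then false else (let z = ((\u.(\v.v)) (\w.w)) in ((6 - 0) == (if false then 4 else 3))))
step 5: [delta@0.1] (if (false && true) then false else (let z = ((\u.(\v.v)) (\w.w)) in ((6 - 0) == (if false then 4 else 3))))
step 6: [delta@0] (if false then false else (let z = ((\u.(\v.v)) (\w.w)) in ((6 - 0) == (if false then 4 else 3))))
step 7: [if@root] (let z = ((\u.(\v.v)) (\w.w)) in ((6 - 0) == (if false then 4 else 3)))
step 8: [let@root] ((6 - 0) == (if false then 4 else 3))
step 9: [delta@0] (6 == (if false then 4 else 3))
step 10: [if@1] (6 == 3)
step 11: [delta@root] false

Answer: false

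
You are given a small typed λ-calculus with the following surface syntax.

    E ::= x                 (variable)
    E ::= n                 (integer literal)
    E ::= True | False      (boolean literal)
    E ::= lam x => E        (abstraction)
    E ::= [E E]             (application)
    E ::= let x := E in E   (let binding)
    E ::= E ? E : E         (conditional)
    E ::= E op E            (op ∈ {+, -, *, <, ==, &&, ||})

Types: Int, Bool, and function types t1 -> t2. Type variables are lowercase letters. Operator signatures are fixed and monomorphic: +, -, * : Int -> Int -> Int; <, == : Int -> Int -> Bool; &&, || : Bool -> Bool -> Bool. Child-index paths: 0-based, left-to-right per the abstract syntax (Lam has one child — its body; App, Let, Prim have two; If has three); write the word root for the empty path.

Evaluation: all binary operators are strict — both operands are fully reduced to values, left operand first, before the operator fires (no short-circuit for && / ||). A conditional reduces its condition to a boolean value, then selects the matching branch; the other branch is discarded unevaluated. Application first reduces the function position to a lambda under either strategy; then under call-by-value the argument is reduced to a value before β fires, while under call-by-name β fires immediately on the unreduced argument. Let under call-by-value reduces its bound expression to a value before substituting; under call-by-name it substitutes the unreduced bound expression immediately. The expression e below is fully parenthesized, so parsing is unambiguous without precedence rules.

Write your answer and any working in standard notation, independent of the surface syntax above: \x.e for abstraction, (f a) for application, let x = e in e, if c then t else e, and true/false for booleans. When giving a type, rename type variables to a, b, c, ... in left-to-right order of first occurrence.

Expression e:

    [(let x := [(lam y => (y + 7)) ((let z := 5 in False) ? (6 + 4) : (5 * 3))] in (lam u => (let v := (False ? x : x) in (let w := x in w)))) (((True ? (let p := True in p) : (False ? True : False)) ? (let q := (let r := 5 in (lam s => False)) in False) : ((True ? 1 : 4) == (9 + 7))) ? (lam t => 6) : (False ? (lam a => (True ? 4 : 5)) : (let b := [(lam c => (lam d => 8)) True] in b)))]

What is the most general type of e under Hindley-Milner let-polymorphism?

Trace:
y : a
  unify a ~ Int
  unify Int ~ Int
\y._ : Int -> Int
let z : Int
  unify Bool ~ Bool
  unify Int ~ Int
  unify Int ~ Int
  unify Int ~ Int
  unify Int ~ Int
  unify Int ~ Int
  unify Int -> Int ~ Int -> b
  unify Int ~ Int
  unify Int ~ b
_ _ : Int
let x : Int
  unify Bool ~ Bool
x : Int
x : Int
  unify Int ~ Int
let v : Int
x : Int
let w : Int
w : Int
\u._ : c -> Int
  unify Bool ~ Bool
let p : Bool
p : Bool
  unify Bool ~ Bool
  unify Bool ~ Bool
  unify Bool ~ Bool
  unify Bool ~ Bool
let r : Int
\s._ : d -> Bool
let q : forall. d -> Bool
  unify Bool ~ Bool
  unify Int ~ Int
  unify Int ~ Int
  unify Int ~ Int
  unify Int ~ Int
  unify Int ~ Int
  unify Bool ~ Bool
  unify Bool ~ Bool
\t._ : e -> Int
  unify Bool ~ Bool
  unify Bool ~ Bool
  unify Int ~ Int
\a._ : f -> Int
\d._ : h -> Int
\c._ : g -> h -> Int
  unify g -> h -> Int ~ Bool -> i
  unify g ~ Bool
  unify h -> Int ~ i
_ _ : h -> Int
let b : forall. h -> Int
b : j -> Int
  unify f -> Int ~ j -> Int
  unify f ~ j
  unify Int ~ Int
  unify e -> Int ~ j -> Int
  unify e ~ j
  unify Int ~ Int
  unify c -> Int ~ (j -> Int) -> k
  unify c ~ j -> Int
  unify Int ~ k
_ _ : Int

Answer: Int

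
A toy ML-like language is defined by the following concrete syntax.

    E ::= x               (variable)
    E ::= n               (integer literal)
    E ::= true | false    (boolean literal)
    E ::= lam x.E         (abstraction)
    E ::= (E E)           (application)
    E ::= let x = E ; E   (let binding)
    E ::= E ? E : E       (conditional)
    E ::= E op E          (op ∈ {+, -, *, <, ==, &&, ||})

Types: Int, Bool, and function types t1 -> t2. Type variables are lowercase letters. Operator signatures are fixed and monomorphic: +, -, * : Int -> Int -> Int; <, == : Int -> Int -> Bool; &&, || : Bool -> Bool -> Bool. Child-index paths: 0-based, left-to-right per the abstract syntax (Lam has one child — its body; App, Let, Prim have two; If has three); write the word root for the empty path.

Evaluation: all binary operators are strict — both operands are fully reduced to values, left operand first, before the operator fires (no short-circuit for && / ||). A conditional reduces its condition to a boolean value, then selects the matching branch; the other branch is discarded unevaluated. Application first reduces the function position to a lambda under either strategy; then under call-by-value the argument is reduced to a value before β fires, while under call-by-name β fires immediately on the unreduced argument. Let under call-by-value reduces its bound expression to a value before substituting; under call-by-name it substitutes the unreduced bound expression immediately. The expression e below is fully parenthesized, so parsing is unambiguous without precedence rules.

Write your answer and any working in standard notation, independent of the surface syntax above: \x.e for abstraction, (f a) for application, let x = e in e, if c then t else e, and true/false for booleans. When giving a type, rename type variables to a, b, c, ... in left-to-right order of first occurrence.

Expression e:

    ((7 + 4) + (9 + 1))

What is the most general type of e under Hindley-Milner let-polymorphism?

Derivation:
  unify Int ~ Int
  unify Int ~ Int
  unify Int ~ Int
  unify Int ~ Int
  unify Int ~ Int
  unify Int ~ Int

Answer: Int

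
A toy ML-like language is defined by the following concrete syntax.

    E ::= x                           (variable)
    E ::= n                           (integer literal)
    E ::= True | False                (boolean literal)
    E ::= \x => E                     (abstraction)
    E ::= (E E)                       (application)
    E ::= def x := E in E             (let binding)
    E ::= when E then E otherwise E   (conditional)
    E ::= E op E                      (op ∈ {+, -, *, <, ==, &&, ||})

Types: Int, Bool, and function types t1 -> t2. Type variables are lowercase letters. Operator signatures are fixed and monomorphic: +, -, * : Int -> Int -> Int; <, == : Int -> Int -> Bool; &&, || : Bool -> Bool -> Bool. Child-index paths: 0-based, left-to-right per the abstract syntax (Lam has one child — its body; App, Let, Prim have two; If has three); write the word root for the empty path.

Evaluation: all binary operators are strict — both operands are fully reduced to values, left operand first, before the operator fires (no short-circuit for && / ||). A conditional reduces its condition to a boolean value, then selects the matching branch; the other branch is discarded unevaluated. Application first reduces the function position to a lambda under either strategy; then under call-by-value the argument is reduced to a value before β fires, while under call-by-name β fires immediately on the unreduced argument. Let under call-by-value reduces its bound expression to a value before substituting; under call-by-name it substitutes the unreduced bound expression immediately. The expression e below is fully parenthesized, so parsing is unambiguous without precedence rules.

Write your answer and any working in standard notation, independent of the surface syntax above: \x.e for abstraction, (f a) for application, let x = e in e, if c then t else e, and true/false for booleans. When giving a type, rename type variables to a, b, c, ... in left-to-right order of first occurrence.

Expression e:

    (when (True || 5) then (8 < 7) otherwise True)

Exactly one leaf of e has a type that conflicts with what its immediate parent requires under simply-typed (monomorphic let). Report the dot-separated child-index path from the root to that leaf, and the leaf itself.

Derivation:
  unify Bool ~ Bool
  unify Int ~ Bool
  FAIL: mismatch Int ~ Bool

Answer: 0.1 : 5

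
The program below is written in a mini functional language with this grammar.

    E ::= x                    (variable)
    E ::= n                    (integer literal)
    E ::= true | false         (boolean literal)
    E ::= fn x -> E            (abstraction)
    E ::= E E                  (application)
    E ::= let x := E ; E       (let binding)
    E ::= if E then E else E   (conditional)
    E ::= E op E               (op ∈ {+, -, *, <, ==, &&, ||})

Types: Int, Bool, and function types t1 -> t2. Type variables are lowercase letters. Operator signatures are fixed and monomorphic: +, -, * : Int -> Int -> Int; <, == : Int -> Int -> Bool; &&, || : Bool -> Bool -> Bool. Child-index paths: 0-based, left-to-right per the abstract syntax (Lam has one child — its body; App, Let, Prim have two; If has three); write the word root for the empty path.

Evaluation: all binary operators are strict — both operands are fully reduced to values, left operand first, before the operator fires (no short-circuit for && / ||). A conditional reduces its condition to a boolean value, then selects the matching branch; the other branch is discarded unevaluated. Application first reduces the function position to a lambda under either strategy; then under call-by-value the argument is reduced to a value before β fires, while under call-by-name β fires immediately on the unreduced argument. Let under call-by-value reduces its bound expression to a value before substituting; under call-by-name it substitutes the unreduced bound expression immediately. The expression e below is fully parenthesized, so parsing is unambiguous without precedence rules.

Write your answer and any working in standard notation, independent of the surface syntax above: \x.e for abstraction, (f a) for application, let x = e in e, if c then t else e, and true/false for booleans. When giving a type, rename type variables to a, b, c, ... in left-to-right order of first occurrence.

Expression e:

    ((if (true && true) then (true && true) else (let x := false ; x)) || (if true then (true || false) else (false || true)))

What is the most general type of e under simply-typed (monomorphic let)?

Working:
  unify Bool ~ Bool
  unify Bool ~ Bool
  unify Bool ~ Bool
  unify Bool ~ Bool
  unify Bool ~ Bool
let x : Bool
x : Bool
  unify Bool ~ Bool
  unify Bool ~ Bool
  unify Bool ~ Bool
  unify Bool ~ Bool
  unify Bool ~ Bool
  unify Bool ~ Bool
  unify Bool ~ Bool
  unify Bool ~ Bool
  unify Bool ~ Bool

Answer: Bool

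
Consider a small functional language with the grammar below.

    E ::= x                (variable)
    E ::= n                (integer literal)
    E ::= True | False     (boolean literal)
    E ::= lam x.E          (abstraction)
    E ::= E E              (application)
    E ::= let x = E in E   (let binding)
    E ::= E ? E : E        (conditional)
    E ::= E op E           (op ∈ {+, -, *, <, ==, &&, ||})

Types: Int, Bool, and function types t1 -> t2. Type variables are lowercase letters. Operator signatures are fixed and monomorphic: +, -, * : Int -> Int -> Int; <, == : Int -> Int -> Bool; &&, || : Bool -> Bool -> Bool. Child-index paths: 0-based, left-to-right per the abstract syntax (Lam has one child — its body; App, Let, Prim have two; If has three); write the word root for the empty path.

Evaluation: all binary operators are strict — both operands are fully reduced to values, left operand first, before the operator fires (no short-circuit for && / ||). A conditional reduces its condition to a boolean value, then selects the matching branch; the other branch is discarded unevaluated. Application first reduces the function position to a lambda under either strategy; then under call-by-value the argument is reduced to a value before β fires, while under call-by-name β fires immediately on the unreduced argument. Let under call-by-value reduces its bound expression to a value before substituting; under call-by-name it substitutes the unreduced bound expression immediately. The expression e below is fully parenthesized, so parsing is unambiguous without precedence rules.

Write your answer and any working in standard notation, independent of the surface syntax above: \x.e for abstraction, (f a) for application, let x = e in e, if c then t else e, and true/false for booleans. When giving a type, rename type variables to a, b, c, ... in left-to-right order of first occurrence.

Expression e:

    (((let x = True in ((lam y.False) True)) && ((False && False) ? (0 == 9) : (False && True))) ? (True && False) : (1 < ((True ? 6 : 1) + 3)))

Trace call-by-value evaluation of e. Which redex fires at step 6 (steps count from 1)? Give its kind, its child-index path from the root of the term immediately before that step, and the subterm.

Derivation:
step 0: (if ((let x = true in ((\y.false) true)) && (if (false && false) then (0 == 9) else (false && true))) then (true && false) else (1 < ((if true then 6 else 1) + 3)))
step 1: [let@0.0] (if (((\y.false) true) && (if (false && false) then (0 == 9) else (false && true))) then (true && false) else (1 < ((if true then 6 else 1) + 3)))
step 2: [beta@0.0] (if (false && (if (false && false) then (0 == 9) else (false && true))) then (true && false) else (1 < ((if true then 6 else 1) + 3)))
step 3: [delta@0.1.0] (if (false && (if false then (0 == 9) else (false && true))) then (true && false) else (1 < ((if true then 6 else 1) + 3)))
step 4: [if@0.1] (if (false && (false && true)) then (true && false) else (1 < ((if true then 6 else 1) + 3)))
step 5: [delta@0.1] (if (false && false) then (true && false) else (1 < ((if true then 6 else 1) + 3)))
step 6: [delta@0] (if false then (true && false) else (1 < ((if true then 6 else 1) + 3)))

Answer: delta at 0 : (false && false)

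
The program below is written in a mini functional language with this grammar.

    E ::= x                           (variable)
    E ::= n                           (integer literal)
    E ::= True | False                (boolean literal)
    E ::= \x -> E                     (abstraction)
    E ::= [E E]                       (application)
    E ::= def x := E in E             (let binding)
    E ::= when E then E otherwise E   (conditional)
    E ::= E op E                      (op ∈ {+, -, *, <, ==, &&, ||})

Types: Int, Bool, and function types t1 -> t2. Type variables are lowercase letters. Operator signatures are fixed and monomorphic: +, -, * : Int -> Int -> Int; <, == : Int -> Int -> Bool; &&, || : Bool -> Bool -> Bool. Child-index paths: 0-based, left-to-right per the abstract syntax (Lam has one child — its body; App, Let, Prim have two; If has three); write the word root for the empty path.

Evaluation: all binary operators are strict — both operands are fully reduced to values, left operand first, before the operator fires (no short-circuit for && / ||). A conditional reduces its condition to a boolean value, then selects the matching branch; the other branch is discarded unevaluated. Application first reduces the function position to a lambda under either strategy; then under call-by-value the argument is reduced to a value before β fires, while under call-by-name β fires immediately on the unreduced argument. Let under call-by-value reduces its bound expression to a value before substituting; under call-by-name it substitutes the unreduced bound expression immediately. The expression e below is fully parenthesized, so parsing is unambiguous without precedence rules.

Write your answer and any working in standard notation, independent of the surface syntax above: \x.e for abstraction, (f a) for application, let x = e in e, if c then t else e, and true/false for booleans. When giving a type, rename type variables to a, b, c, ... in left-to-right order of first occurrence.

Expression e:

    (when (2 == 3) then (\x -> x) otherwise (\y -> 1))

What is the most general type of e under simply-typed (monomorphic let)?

Answer: Int -> Int

Working:
  unify Int ~ Int
  unify Int ~ Int
  unify Bool ~ Bool
x : a
\x._ : a -> a
\y._ : b -> Int
  unify a -> a ~ b -> Int
  unify a ~ b
  unify b ~ Int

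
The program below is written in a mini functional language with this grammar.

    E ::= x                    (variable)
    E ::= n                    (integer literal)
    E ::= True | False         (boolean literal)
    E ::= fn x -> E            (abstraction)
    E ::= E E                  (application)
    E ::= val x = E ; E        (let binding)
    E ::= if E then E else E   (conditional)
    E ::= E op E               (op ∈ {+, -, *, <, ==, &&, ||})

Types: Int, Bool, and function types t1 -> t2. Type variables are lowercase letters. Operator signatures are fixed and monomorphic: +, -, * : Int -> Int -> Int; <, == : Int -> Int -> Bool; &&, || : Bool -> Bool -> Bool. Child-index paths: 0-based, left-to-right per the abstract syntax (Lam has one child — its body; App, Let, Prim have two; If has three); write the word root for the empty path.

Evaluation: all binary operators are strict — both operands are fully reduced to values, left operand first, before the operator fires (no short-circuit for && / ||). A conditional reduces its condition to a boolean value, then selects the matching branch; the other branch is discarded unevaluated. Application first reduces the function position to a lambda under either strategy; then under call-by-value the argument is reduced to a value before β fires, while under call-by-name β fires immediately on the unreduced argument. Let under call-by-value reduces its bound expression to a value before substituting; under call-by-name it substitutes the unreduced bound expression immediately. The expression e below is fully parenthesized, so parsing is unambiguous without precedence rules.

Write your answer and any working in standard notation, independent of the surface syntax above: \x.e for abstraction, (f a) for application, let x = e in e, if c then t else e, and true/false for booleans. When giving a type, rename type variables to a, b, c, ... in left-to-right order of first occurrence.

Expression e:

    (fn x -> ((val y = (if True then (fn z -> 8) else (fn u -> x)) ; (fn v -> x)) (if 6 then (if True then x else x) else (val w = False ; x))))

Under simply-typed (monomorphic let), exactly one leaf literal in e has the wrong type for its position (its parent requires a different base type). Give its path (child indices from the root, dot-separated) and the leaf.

Working:
  unify Bool ~ Bool
\z._ : b -> Int
x : a
\u._ : c -> a
  unify b -> Int ~ c -> a
  unify b ~ c
  unify Int ~ a
let y : c -> Int
x : Int
\v._ : d -> Int
  unify Int ~ Bool
  FAIL: mismatch Int ~ Bool

Answer: 0.1.0 : 6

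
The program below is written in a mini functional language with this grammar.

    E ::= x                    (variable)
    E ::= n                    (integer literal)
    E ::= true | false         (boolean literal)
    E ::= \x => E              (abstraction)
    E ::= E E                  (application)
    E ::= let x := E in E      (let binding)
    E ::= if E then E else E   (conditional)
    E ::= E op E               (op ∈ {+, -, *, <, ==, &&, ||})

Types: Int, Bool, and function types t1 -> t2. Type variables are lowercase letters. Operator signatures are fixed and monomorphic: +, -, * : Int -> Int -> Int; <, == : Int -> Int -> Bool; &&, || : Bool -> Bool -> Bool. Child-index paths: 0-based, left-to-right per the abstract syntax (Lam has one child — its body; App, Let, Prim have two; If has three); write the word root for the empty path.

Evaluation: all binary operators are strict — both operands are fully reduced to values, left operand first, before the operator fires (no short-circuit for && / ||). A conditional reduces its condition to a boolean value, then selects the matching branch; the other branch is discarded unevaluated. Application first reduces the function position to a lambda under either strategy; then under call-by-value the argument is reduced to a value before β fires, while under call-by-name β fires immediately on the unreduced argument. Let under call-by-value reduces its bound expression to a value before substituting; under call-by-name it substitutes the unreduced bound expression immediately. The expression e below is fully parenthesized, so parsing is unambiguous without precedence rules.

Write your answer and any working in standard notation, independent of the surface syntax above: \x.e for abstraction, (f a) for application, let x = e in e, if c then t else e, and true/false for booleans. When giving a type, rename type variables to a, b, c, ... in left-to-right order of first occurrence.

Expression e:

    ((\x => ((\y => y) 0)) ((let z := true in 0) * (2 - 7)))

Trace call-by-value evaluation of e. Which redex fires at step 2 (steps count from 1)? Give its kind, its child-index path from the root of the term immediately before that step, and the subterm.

Working:
step 0: ((\x.((\y.y) 0)) ((let z = true in 0) * (2 - 7)))
step 1: [let@1.0] ((\x.((\y.y) 0)) (0 * (2 - 7)))
step 2: [delta@1.1] ((\x.((\y.y) 0)) (0 * -5))

Answer: delta at 1.1 : (2 - 7)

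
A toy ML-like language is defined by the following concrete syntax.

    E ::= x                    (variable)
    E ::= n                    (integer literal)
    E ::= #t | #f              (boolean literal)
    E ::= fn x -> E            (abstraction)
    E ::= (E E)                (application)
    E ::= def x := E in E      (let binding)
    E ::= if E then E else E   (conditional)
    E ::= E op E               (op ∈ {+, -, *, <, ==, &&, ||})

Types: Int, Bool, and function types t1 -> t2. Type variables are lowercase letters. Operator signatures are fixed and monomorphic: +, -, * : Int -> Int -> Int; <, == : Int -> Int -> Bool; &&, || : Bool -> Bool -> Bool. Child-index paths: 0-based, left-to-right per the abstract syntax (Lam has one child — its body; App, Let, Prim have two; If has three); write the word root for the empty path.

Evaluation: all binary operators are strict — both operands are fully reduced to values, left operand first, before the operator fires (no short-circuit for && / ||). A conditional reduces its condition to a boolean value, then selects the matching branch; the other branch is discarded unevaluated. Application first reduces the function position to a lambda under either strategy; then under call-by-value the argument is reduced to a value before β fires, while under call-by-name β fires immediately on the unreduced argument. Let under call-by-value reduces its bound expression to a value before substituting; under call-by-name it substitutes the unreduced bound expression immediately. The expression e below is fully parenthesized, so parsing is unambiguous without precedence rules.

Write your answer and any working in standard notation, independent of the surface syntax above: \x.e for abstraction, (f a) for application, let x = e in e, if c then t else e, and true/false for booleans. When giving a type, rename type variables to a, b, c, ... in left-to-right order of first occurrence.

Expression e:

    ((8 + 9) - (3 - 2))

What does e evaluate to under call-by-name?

Answer: 16

Trace:
step 0: ((8 + 9) - (3 - 2))
step 1: [delta@0] (17 - (3 - 2))
step 2: [delta@1] (17 - 1)
step 3: [delta@root] 16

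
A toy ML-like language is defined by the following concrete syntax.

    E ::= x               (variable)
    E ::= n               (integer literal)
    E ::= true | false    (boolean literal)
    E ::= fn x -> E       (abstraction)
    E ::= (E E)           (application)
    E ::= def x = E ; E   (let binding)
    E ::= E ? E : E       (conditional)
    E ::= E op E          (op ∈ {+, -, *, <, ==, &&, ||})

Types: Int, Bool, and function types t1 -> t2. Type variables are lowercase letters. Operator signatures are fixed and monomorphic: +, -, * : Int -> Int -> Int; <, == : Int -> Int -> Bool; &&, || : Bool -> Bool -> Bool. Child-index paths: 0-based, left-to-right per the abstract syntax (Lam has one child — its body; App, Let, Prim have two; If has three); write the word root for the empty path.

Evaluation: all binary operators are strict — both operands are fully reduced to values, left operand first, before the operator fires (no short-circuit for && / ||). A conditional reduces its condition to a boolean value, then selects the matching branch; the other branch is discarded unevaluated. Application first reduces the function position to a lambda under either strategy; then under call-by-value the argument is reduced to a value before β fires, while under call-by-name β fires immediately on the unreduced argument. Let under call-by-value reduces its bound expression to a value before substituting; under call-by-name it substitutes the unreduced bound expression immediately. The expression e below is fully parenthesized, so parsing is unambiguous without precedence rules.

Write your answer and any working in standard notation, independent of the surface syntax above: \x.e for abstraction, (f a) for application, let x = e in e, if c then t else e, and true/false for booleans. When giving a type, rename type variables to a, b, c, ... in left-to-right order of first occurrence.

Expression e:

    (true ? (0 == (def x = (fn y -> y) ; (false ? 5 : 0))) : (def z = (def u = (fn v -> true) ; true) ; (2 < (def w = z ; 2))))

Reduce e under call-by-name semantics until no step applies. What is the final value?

Answer: true

Derivation:
step 0: (if true then (0 == (let x = (\y.y) in (if false then 5 else 0))) else (let z = (let u = (\v.true) in true) in (2 < (let w = z in 2))))
step 1: [if@root] (0 == (let x = (\y.y) in (if false then 5 else 0)))
step 2: [let@1] (0 == (if false then 5 else 0))
step 3: [if@1] (0 == 0)
step 4: [delta@root] true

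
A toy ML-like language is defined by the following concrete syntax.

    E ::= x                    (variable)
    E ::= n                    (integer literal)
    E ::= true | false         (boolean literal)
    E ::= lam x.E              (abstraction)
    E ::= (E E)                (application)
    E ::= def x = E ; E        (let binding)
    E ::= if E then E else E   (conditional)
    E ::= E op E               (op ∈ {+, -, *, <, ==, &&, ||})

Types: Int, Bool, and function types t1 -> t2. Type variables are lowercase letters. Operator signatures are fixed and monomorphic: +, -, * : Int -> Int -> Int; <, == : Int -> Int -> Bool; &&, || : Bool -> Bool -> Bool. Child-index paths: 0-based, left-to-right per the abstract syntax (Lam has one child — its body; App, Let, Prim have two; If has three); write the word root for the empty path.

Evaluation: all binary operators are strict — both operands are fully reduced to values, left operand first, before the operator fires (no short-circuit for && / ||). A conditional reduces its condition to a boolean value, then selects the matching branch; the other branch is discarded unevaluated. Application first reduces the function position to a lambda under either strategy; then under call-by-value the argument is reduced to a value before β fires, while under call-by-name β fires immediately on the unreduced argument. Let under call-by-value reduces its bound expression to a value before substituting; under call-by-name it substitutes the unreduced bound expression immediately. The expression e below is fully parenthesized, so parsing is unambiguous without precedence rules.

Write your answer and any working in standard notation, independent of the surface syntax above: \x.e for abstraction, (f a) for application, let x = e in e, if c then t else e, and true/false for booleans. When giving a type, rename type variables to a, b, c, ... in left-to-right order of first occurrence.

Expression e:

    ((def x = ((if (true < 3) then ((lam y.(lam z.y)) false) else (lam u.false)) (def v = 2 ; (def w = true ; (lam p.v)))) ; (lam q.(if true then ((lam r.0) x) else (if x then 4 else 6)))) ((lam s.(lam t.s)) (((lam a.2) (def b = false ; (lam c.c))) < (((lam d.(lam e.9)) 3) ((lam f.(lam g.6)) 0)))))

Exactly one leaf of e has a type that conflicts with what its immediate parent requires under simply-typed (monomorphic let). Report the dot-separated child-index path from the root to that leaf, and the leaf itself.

Answer: 0.0.0.0.0 : true

Derivation:
  unify Bool ~ Int
  FAIL: mismatch Bool ~ Int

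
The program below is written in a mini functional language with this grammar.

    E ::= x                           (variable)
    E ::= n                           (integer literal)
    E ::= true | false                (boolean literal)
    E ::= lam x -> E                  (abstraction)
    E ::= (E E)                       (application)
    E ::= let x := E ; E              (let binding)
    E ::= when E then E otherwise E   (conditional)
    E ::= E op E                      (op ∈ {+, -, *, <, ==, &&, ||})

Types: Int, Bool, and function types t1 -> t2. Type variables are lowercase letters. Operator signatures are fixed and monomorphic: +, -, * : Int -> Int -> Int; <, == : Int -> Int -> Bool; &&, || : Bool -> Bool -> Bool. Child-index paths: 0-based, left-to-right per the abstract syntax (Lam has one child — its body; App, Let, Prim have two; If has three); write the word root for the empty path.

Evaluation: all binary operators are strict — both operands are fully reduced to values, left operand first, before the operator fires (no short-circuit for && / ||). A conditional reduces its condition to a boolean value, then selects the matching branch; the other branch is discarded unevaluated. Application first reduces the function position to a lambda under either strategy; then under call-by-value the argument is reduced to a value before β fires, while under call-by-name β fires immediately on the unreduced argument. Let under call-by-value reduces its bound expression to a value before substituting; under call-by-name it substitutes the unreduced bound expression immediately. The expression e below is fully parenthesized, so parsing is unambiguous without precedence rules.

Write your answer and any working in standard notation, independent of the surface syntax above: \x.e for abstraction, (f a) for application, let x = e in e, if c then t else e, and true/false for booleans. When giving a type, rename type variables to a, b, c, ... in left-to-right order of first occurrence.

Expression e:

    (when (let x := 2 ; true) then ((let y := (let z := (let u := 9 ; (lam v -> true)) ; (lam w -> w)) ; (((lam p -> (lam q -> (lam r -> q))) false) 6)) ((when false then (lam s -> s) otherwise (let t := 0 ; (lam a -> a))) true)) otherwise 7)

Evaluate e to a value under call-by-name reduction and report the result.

Working:
step 0: (if (let x = 2 in true) then ((let y = (let z = (let u = 9 in (\v.true)) in (\w.w)) in (((\p.(\q.(\r.q))) false) 6)) ((if false then (\s.s) else (let t = 0 in (\a.a))) true)) else 7)
step 1: [let@0] (if true then ((let y = (let z = (let u = 9 in (\v.true)) in (\w.w)) in (((\p.(\q.(\r.q))) false) 6)) ((if false then (\s.s) else (let t = 0 in (\a.a))) true)) else 7)
step 2: [if@root] ((let y = (let z = (let u = 9 in (\v.true)) in (\w.w)) in (((\p.(\q.(\r.q))) false) 6)) ((if false then (\s.s) else (let t = 0 in (\a.a))) true))
step 3: [let@0] ((((\p.(\q.(\r.q))) false) 6) ((if false then (\s.s) else (let t = 0 in (\a.a))) true))
step 4: [beta@0.0] (((\q.(\r.q)) 6) ((if false then (\s.s) else (let t = 0 in (\a.a))) true))
step 5: [beta@0] ((\r.6) ((if false then (\s.s) else (let t = 0 in (\a.a))) true))
step 6: [beta@root] 6

Answer: 6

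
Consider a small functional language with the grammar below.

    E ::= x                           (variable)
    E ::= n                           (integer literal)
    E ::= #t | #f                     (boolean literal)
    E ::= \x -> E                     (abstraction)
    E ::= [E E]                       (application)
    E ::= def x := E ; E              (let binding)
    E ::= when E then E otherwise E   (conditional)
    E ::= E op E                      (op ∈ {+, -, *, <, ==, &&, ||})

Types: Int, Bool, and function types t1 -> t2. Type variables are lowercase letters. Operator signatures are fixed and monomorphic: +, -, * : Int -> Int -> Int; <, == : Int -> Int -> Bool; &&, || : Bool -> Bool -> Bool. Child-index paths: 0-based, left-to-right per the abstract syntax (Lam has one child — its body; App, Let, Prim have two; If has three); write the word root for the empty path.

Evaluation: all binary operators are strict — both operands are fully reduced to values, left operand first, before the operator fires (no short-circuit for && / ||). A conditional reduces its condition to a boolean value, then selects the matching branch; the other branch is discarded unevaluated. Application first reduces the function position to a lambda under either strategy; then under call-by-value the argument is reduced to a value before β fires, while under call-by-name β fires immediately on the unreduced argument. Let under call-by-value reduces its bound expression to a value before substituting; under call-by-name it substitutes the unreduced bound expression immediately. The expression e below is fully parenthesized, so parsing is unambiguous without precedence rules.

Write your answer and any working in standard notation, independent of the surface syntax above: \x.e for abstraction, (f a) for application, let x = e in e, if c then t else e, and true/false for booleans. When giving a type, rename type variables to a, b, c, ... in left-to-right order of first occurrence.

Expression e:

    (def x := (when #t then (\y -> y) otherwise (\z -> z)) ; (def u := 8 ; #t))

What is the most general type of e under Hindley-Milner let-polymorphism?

Answer: Bool

Derivation:
  unify Bool ~ Bool
y : a
\y._ : a -> a
z : b
\z._ : b -> b
  unify a -> a ~ b -> b
  unify a ~ b
  unify b ~ b
let x : forall. b -> b
let u : Int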